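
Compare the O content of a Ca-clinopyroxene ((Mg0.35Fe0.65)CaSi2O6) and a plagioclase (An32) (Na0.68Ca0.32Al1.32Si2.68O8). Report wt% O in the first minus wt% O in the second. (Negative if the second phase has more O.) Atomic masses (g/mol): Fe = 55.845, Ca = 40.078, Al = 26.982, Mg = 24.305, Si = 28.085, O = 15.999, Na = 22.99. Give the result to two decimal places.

O in (Mg0.35Fe0.65)CaSi2O6: molar mass 237.048 g/mol; 6×15.999 = 95.994 g → 40.50 wt%.
O in Na0.68Ca0.32Al1.32Si2.68O8: molar mass 267.334 g/mol; 8×15.999 = 127.992 g → 47.88 wt%.
Difference = 40.50 − 47.88 = -7.38 percentage points.

-7.38 percentage points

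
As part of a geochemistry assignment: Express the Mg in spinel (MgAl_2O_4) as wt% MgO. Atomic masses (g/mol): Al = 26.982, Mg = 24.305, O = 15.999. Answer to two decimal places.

Formula mass = 142.265 g/mol.
1 Mg → 1.0000 mol MgO per formula unit; M(MgO) = 40.304, so MgO mass = 40.304 g.
40.304/142.265 × 100 = 28.33 wt%.

28.33 wt%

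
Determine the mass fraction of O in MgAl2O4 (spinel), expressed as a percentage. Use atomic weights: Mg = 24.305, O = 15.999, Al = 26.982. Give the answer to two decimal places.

44.98 wt%

Molar mass of MgAl2O4: 1·24.305 + 2·26.982 + 4·15.999 = 142.265 g/mol.
Mass of O per formula unit: 4 × 15.999 = 63.996 g.
Weight fraction O = 63.996 / 142.265 = 0.4498.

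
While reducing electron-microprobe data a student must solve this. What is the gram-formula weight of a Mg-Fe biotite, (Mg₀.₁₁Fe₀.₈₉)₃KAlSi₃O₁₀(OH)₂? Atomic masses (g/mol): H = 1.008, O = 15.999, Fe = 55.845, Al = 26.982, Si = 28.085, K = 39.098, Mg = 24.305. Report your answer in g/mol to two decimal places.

501.47 g/mol

M = 0.33*24.305 + 2.67*55.845 + 1*39.098 + 1*26.982 + 3*28.085 + 12*15.999 + 2*1.008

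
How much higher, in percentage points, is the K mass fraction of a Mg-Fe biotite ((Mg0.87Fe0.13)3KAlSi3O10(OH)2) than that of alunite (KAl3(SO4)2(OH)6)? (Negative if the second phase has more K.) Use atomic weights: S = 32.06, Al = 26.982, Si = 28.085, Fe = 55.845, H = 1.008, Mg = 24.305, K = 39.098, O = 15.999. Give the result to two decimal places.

-0.34 percentage points

First mineral: 39.098 g K in 429.555 g formula = 9.10 wt% K.
Second mineral: 39.098 g K in 414.198 g formula = 9.44 wt% K.
9.10% − 9.44% gives a difference of -0.34 percentage points.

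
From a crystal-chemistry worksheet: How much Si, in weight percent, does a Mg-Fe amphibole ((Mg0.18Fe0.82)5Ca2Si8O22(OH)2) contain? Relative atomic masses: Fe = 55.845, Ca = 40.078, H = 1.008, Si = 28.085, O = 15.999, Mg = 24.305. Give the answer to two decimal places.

23.86 weight percent

M((Mg0.18Fe0.82)5Ca2Si8O22(OH)2) = 941.667 g/mol.
Si contributes 8 × 28.085 = 224.680 g per mole.
224.680/941.667 = 0.2386 → 23.86%.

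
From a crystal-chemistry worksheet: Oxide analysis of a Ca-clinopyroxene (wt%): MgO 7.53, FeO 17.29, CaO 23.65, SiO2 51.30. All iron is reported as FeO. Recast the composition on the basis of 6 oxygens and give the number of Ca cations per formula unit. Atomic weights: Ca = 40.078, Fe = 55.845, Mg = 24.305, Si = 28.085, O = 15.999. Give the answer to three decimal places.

0.990 Ca apfu

7.53 wt% MgO ÷ 40.304 g/mol = 0.18683 mol, giving 0.18683 Mg and 0.18683 O.
17.29 wt% FeO ÷ 71.844 g/mol = 0.24066 mol, giving 0.24066 Fe and 0.24066 O.
23.65 wt% CaO ÷ 56.077 g/mol = 0.42174 mol, giving 0.42174 Ca and 0.42174 O.
51.30 wt% SiO2 ÷ 60.083 g/mol = 0.85382 mol, giving 0.85382 Si and 1.70764 O.
Oxygen sums to 2.55687; scaling by 6/2.55687 = 2.34662 puts the formula on 6 O.
Ca: 0.42174 × 2.34662 = 0.990 atoms per formula unit.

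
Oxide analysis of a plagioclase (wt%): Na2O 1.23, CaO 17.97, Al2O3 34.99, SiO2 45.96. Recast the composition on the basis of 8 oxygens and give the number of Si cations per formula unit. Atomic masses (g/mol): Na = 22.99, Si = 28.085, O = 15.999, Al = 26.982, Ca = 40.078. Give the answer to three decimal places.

Na2O: 1.23/61.979 = 0.01985 mol → 0.03970 mol Na, 0.01985 mol O.
CaO: 17.97/56.077 = 0.32045 mol → 0.32045 mol Ca, 0.32045 mol O.
Al2O3: 34.99/101.961 = 0.34317 mol → 0.68634 mol Al, 1.02951 mol O.
SiO2: 45.96/60.083 = 0.76494 mol → 0.76494 mol Si, 1.52988 mol O.
Total oxygen = 2.89969 mol. Normalization factor = 8/2.89969 = 2.75892.
Si per 8 O = 0.76494 × 2.75892 = 2.110.

2.110 Si apfu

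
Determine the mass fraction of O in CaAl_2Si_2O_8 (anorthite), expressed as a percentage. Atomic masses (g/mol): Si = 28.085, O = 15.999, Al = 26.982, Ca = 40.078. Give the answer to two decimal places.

M(CaAl_2Si_2O_8) = 278.204 g/mol.
O contributes 8 × 15.999 = 127.992 g per mole.
127.992/278.204 = 0.4601 → 46.01%.

46.01 weight percent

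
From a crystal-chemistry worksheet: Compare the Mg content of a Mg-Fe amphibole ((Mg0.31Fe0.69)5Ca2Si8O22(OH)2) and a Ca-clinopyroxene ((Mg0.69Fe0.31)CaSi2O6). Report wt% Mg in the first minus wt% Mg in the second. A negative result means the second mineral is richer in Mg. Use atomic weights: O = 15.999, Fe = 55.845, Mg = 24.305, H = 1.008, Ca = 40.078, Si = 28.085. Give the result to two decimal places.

First mineral: 37.673 g Mg in 921.166 g formula = 4.09 wt% Mg.
Second mineral: 16.770 g Mg in 226.324 g formula = 7.41 wt% Mg.
4.09% − 7.41% gives a difference of -3.32 percentage points.

-3.32 percentage points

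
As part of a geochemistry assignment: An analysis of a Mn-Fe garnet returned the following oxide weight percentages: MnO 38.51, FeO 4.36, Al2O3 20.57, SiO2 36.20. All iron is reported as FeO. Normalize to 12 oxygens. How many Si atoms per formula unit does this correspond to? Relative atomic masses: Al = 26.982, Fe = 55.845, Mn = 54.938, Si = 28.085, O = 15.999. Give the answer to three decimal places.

2.995 Si apfu

MnO: 38.51/70.937 = 0.54288 mol → 0.54288 mol Mn, 0.54288 mol O.
FeO: 4.36/71.844 = 0.06069 mol → 0.06069 mol Fe, 0.06069 mol O.
Al2O3: 20.57/101.961 = 0.20174 mol → 0.40348 mol Al, 0.60522 mol O.
SiO2: 36.20/60.083 = 0.60250 mol → 0.60250 mol Si, 1.20500 mol O.
Total oxygen = 2.41379 mol. Normalization factor = 12/2.41379 = 4.97143.
Si per 12 O = 0.60250 × 4.97143 = 2.995.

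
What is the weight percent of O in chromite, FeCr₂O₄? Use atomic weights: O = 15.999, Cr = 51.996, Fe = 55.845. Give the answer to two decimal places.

Molar mass of FeCr₂O₄: 1×55.845 + 2×51.996 + 4×15.999 = 223.833 g/mol.
Mass of O per formula unit: 4 × 15.999 = 63.996 g.
Weight fraction O = 63.996 / 223.833 = 0.2859.

28.59 mass %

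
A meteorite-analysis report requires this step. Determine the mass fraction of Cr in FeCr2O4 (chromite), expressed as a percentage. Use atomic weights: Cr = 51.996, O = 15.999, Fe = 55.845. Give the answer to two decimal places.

M(FeCr2O4) = 223.833 g/mol.
Cr contributes 2 × 51.996 = 103.992 g per mole.
103.992/223.833 = 0.4646 → 46.46%.

46.46 mass %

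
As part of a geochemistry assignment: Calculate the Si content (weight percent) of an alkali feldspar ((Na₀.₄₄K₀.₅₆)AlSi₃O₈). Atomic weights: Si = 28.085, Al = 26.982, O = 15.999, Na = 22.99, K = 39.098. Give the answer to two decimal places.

31.06 weight percent

Formula mass = 0.44*22.99 + 0.56*39.098 + 1*26.982 + 3*28.085 + 8*15.999 = 271.239 g/mol, of which 84.255 g is Si.
So Si makes up 84.255/271.239 = 0.3106 of the mass, i.e. 31.06%.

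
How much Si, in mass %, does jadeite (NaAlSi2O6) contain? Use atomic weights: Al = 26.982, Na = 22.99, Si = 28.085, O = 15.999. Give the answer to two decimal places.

27.79 mass %

Formula mass = 1*22.99 + 1*26.982 + 2*28.085 + 6*15.999 = 202.136 g/mol, of which 56.170 g is Si.
So Si makes up 56.170/202.136 = 0.2779 of the mass, i.e. 27.79%.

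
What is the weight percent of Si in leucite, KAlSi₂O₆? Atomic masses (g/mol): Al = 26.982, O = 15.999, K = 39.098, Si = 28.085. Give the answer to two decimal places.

M(KAlSi₂O₆) = 218.244 g/mol.
Si contributes 2 × 28.085 = 56.170 g per mole.
56.170/218.244 = 0.2574 → 25.74%.

25.74 mass %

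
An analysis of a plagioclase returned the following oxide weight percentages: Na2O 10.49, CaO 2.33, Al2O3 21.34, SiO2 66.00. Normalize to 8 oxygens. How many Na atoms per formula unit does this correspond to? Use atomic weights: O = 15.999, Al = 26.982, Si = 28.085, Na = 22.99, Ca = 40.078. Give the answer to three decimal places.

10.49 wt% Na2O ÷ 61.979 g/mol = 0.16925 mol, giving 0.33850 Na and 0.16925 O.
2.33 wt% CaO ÷ 56.077 g/mol = 0.04155 mol, giving 0.04155 Ca and 0.04155 O.
21.34 wt% Al2O3 ÷ 101.961 g/mol = 0.20930 mol, giving 0.41860 Al and 0.62790 O.
66.00 wt% SiO2 ÷ 60.083 g/mol = 1.09848 mol, giving 1.09848 Si and 2.19696 O.
Oxygen sums to 3.03566; scaling by 8/3.03566 = 2.63534 puts the formula on 8 O.
Na: 0.33850 × 2.63534 = 0.892 atoms per formula unit.

0.892 Na apfu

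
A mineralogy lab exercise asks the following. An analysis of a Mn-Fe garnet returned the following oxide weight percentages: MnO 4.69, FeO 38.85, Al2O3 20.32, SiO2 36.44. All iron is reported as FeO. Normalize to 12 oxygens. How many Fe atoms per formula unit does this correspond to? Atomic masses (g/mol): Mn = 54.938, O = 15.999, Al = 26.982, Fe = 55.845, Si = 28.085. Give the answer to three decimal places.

4.69 wt% MnO ÷ 70.937 g/mol = 0.06612 mol, giving 0.06612 Mn and 0.06612 O.
38.85 wt% FeO ÷ 71.844 g/mol = 0.54075 mol, giving 0.54075 Fe and 0.54075 O.
20.32 wt% Al2O3 ÷ 101.961 g/mol = 0.19929 mol, giving 0.39858 Al and 0.59787 O.
36.44 wt% SiO2 ÷ 60.083 g/mol = 0.60649 mol, giving 0.60649 Si and 1.21298 O.
Oxygen sums to 2.41772; scaling by 12/2.41772 = 4.96335 puts the formula on 12 O.
Fe: 0.54075 × 4.96335 = 2.684 atoms per formula unit.

2.684 Fe apfu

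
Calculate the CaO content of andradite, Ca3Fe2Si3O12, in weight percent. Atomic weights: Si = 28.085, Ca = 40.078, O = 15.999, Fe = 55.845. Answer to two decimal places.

M(Ca3Fe2Si3O12) = 508.167 g/mol; M(CaO) = 56.077 g/mol.
Moles CaO per formula unit = 3 Ca ÷ 1 = 3.0000.
CaO fraction = (3.0000 × 56.077) / 508.167 = 168.231/508.167 = 0.3311.

33.11 wt%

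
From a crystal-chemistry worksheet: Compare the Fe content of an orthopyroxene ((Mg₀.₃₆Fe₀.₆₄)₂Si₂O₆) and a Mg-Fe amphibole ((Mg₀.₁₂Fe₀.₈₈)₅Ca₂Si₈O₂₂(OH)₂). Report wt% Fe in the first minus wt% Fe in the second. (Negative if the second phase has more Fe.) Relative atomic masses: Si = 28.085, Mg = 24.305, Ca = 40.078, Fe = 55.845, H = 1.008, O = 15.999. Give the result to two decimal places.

Fe in (Mg₀.₃₆Fe₀.₆₄)₂Si₂O₆: molar mass 241.145 g/mol; 1.28×55.845 = 71.482 g → 29.64 wt%.
Fe in (Mg₀.₁₂Fe₀.₈₈)₅Ca₂Si₈O₂₂(OH)₂: molar mass 951.129 g/mol; 4.40×55.845 = 245.718 g → 25.83 wt%.
Difference = 29.64 − 25.83 = 3.81 percentage points.

3.81 percentage points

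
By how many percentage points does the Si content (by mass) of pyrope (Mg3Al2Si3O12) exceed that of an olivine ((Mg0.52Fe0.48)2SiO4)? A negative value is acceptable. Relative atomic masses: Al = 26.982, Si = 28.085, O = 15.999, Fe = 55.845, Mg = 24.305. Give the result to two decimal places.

First mineral: 84.255 g Si in 403.122 g formula = 20.90 wt% Si.
Second mineral: 28.085 g Si in 170.969 g formula = 16.43 wt% Si.
20.90% − 16.43% gives a difference of 4.47 percentage points.

4.47 percentage points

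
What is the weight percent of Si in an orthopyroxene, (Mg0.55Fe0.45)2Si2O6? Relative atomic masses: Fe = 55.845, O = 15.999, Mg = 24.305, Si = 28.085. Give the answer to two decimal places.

M((Mg0.55Fe0.45)2Si2O6) = 229.160 g/mol.
Si contributes 2 × 28.085 = 56.170 g per mole.
56.170/229.160 = 0.2451 → 24.51%.

24.51 mass %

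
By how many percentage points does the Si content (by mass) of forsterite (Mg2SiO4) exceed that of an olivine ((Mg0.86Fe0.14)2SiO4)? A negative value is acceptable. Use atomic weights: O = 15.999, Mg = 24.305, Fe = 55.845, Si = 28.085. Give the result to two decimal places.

First mineral: 28.085 g Si in 140.691 g formula = 19.96 wt% Si.
Second mineral: 28.085 g Si in 149.522 g formula = 18.78 wt% Si.
19.96% − 18.78% gives a difference of 1.18 percentage points.

1.18 percentage points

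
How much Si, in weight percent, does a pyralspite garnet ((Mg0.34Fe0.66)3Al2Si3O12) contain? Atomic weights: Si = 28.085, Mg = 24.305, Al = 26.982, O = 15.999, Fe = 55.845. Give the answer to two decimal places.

M((Mg0.34Fe0.66)3Al2Si3O12) = 465.571 g/mol.
Si contributes 3 × 28.085 = 84.255 g per mole.
84.255/465.571 = 0.1810 → 18.10%.

18.10 weight percent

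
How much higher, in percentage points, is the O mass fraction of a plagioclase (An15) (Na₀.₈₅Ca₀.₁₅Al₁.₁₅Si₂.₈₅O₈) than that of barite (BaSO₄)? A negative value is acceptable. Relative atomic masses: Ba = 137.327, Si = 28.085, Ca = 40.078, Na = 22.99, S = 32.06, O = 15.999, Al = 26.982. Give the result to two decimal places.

O in Na₀.₈₅Ca₀.₁₅Al₁.₁₅Si₂.₈₅O₈: molar mass 264.617 g/mol; 8×15.999 = 127.992 g → 48.37 wt%.
O in BaSO₄: molar mass 233.383 g/mol; 4×15.999 = 63.996 g → 27.42 wt%.
Difference = 48.37 − 27.42 = 20.95 percentage points.

20.95 percentage points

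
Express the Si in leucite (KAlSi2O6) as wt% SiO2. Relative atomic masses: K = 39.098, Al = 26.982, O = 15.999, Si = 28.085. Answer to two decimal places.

Molar mass of KAlSi2O6 = 1·39.098 + 1·26.982 + 2·28.085 + 6·15.999 = 218.244 g/mol.
Each formula unit contains 2 Si, equivalent to 2/1 = 2.0000 mol SiO2.
M(SiO2) = 1×28.085 + 2×15.999 = 60.083 g/mol.
Mass of SiO2 per formula unit = 2.0000 × 60.083 = 120.166 g.
SiO2 wt% = 120.166 / 218.244 × 100 = 55.06%.

55.06 wt%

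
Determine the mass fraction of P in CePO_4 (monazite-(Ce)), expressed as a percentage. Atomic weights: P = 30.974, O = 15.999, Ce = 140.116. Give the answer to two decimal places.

13.18 wt%

Formula mass = 1·140.116 + 1·30.974 + 4·15.999 = 235.086 g/mol, of which 30.974 g is P.
So P makes up 30.974/235.086 = 0.1318 of the mass, i.e. 13.18%.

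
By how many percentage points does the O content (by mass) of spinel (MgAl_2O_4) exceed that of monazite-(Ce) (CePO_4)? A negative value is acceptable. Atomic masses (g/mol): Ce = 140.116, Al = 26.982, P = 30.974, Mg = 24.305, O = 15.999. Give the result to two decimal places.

First mineral: 63.996 g O in 142.265 g formula = 44.98 wt% O.
Second mineral: 63.996 g O in 235.086 g formula = 27.22 wt% O.
44.98% − 27.22% gives a difference of 17.76 percentage points.

17.76 percentage points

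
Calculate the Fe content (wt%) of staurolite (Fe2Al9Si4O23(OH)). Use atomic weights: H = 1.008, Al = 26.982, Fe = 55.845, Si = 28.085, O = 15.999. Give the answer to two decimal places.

Formula mass = 2·55.845 + 9·26.982 + 4·28.085 + 24·15.999 + 1·1.008 = 851.852 g/mol, of which 111.690 g is Fe.
So Fe makes up 111.690/851.852 = 0.1311 of the mass, i.e. 13.11%.

13.11 wt%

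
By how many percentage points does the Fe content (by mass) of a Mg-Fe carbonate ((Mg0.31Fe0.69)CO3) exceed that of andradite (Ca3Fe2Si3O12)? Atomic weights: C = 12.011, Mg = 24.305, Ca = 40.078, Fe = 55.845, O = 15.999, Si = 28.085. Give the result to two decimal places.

First mineral: 38.533 g Fe in 106.076 g formula = 36.33 wt% Fe.
Second mineral: 111.690 g Fe in 508.167 g formula = 21.98 wt% Fe.
36.33% − 21.98% gives a difference of 14.35 percentage points.

14.35 percentage points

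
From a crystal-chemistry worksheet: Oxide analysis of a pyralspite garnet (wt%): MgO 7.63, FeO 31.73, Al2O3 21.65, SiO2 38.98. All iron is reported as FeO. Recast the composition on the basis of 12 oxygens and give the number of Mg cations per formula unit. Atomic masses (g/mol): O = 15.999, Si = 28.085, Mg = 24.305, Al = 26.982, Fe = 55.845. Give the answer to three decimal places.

MgO: 7.63/40.304 = 0.18931 mol → 0.18931 mol Mg, 0.18931 mol O.
FeO: 31.73/71.844 = 0.44165 mol → 0.44165 mol Fe, 0.44165 mol O.
Al2O3: 21.65/101.961 = 0.21234 mol → 0.42468 mol Al, 0.63702 mol O.
SiO2: 38.98/60.083 = 0.64877 mol → 0.64877 mol Si, 1.29754 mol O.
Total oxygen = 2.56552 mol. Normalization factor = 12/2.56552 = 4.67741.
Mg per 12 O = 0.18931 × 4.67741 = 0.885.

0.885 Mg apfu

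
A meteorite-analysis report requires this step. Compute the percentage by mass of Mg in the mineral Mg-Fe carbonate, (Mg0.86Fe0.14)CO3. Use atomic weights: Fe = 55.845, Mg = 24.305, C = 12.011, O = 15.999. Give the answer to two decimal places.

Molar mass of (Mg0.86Fe0.14)CO3: 0.86×24.305 + 0.14×55.845 + 1×12.011 + 3×15.999 = 88.729 g/mol.
Mass of Mg per formula unit: 0.86 × 24.305 = 20.902 g.
Weight fraction Mg = 20.902 / 88.729 = 0.2356.

23.56 weight percent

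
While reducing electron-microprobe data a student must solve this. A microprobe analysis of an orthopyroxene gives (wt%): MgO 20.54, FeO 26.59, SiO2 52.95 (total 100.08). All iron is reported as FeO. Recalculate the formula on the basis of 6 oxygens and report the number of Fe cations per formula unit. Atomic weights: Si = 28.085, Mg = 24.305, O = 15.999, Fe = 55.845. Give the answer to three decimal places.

0.840 Fe apfu

MgO (M=40.304): mol = 0.50963; Mg = 0.50963, O = 0.50963.
FeO (M=71.844): mol = 0.37011; Fe = 0.37011, O = 0.37011.
SiO2 (M=60.083): mol = 0.88128; Si = 0.88128, O = 1.76256.
ΣO = 2.64230; factor = 6/ΣO = 2.27075.
Fe apfu = 0.37011 × 2.27075 = 0.840.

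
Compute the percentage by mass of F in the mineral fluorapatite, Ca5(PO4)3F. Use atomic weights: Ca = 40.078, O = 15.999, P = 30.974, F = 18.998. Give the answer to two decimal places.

Formula mass = 5×40.078 + 3×30.974 + 12×15.999 + 1×18.998 = 504.298 g/mol, of which 18.998 g is F.
So F makes up 18.998/504.298 = 0.0377 of the mass, i.e. 3.77%.

3.77 wt%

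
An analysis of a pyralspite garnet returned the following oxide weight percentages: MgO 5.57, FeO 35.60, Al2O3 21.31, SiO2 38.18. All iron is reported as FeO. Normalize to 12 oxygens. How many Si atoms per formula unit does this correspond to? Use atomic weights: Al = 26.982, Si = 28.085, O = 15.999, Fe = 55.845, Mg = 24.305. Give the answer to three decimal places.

MgO: 5.57/40.304 = 0.13820 mol → 0.13820 mol Mg, 0.13820 mol O.
FeO: 35.60/71.844 = 0.49552 mol → 0.49552 mol Fe, 0.49552 mol O.
Al2O3: 21.31/101.961 = 0.20900 mol → 0.41800 mol Al, 0.62700 mol O.
SiO2: 38.18/60.083 = 0.63545 mol → 0.63545 mol Si, 1.27090 mol O.
Total oxygen = 2.53162 mol. Normalization factor = 12/2.53162 = 4.74005.
Si per 12 O = 0.63545 × 4.74005 = 3.012.

3.012 Si apfu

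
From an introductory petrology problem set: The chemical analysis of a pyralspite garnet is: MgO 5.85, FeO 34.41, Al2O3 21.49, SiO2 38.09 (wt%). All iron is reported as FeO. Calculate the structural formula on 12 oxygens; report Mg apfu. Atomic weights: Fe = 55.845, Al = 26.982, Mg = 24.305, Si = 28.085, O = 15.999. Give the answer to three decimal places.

5.85 wt% MgO ÷ 40.304 g/mol = 0.14515 mol, giving 0.14515 Mg and 0.14515 O.
34.41 wt% FeO ÷ 71.844 g/mol = 0.47895 mol, giving 0.47895 Fe and 0.47895 O.
21.49 wt% Al2O3 ÷ 101.961 g/mol = 0.21077 mol, giving 0.42154 Al and 0.63231 O.
38.09 wt% SiO2 ÷ 60.083 g/mol = 0.63396 mol, giving 0.63396 Si and 1.26792 O.
Oxygen sums to 2.52433; scaling by 12/2.52433 = 4.75374 puts the formula on 12 O.
Mg: 0.14515 × 4.75374 = 0.690 atoms per formula unit.

0.690 Mg apfu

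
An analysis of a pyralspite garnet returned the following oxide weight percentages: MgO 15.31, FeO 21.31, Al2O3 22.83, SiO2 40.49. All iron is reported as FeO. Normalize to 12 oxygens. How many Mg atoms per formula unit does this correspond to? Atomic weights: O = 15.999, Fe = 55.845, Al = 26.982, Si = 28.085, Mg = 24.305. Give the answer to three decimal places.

1.691 Mg apfu

15.31 wt% MgO ÷ 40.304 g/mol = 0.37986 mol, giving 0.37986 Mg and 0.37986 O.
21.31 wt% FeO ÷ 71.844 g/mol = 0.29661 mol, giving 0.29661 Fe and 0.29661 O.
22.83 wt% Al2O3 ÷ 101.961 g/mol = 0.22391 mol, giving 0.44782 Al and 0.67173 O.
40.49 wt% SiO2 ÷ 60.083 g/mol = 0.67390 mol, giving 0.67390 Si and 1.34780 O.
Oxygen sums to 2.69600; scaling by 12/2.69600 = 4.45104 puts the formula on 12 O.
Mg: 0.37986 × 4.45104 = 1.691 atoms per formula unit.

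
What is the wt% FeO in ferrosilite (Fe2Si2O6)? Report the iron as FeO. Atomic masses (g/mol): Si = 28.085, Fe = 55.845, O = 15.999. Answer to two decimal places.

54.46 wt%

Molar mass of Fe2Si2O6 = 2·55.845 + 2·28.085 + 6·15.999 = 263.854 g/mol.
Each formula unit contains 2 Fe, equivalent to 2/1 = 2.0000 mol FeO.
M(FeO) = 1×55.845 + 1×15.999 = 71.844 g/mol.
Mass of FeO per formula unit = 2.0000 × 71.844 = 143.688 g.
FeO wt% = 143.688 / 263.854 × 100 = 54.46%.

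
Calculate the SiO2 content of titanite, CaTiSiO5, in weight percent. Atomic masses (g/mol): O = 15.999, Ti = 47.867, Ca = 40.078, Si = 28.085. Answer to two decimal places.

Formula mass = 196.025 g/mol.
1 Si → 1.0000 mol SiO2 per formula unit; M(SiO2) = 60.083, so SiO2 mass = 60.083 g.
60.083/196.025 × 100 = 30.65 wt%.

30.65 wt%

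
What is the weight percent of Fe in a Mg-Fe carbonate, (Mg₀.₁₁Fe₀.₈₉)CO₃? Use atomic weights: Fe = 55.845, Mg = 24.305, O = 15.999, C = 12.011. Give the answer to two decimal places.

44.23 mass %

Formula mass = 0.11*24.305 + 0.89*55.845 + 1*12.011 + 3*15.999 = 112.384 g/mol, of which 49.702 g is Fe.
So Fe makes up 49.702/112.384 = 0.4423 of the mass, i.e. 44.23%.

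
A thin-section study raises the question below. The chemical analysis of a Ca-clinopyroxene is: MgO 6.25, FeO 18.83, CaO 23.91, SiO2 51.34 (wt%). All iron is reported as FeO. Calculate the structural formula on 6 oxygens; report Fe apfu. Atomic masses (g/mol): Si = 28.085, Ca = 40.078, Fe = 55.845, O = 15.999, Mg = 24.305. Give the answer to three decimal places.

MgO: 6.25/40.304 = 0.15507 mol → 0.15507 mol Mg, 0.15507 mol O.
FeO: 18.83/71.844 = 0.26210 mol → 0.26210 mol Fe, 0.26210 mol O.
CaO: 23.91/56.077 = 0.42638 mol → 0.42638 mol Ca, 0.42638 mol O.
SiO2: 51.34/60.083 = 0.85448 mol → 0.85448 mol Si, 1.70896 mol O.
Total oxygen = 2.55251 mol. Normalization factor = 6/2.55251 = 2.35063.
Fe per 6 O = 0.26210 × 2.35063 = 0.616.

0.616 Fe apfu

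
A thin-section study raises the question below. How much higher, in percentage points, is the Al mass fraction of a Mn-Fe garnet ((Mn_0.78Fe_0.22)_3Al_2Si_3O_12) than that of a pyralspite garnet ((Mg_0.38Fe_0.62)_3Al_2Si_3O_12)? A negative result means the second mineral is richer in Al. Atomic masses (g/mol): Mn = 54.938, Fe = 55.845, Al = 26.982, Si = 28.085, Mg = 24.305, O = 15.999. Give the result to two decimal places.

First mineral: 53.964 g Al in 495.620 g formula = 10.89 wt% Al.
Second mineral: 53.964 g Al in 461.786 g formula = 11.69 wt% Al.
10.89% − 11.69% gives a difference of -0.80 percentage points.

-0.80 percentage points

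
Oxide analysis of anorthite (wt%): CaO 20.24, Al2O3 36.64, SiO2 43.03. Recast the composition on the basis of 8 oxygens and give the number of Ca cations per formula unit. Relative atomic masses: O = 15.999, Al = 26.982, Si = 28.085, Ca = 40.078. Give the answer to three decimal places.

CaO (M=56.077): mol = 0.36093; Ca = 0.36093, O = 0.36093.
Al2O3 (M=101.961): mol = 0.35935; Al = 0.71870, O = 1.07805.
SiO2 (M=60.083): mol = 0.71618; Si = 0.71618, O = 1.43236.
ΣO = 2.87134; factor = 8/ΣO = 2.78616.
Ca apfu = 0.36093 × 2.78616 = 1.006.

1.006 Ca apfu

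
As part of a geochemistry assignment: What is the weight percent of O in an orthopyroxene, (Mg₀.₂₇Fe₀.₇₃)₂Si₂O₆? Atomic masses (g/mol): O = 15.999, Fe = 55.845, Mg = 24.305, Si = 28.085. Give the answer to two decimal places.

M((Mg₀.₂₇Fe₀.₇₃)₂Si₂O₆) = 246.822 g/mol.
O contributes 6 × 15.999 = 95.994 g per mole.
95.994/246.822 = 0.3889 → 38.89%.

38.89 weight percent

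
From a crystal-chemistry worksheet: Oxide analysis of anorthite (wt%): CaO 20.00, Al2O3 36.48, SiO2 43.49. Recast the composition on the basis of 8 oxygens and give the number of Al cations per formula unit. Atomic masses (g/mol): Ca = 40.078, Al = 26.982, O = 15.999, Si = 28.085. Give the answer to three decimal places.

CaO (M=56.077): mol = 0.35665; Ca = 0.35665, O = 0.35665.
Al2O3 (M=101.961): mol = 0.35778; Al = 0.71556, O = 1.07334.
SiO2 (M=60.083): mol = 0.72383; Si = 0.72383, O = 1.44766.
ΣO = 2.87765; factor = 8/ΣO = 2.78005.
Al apfu = 0.71556 × 2.78005 = 1.989.

1.989 Al apfu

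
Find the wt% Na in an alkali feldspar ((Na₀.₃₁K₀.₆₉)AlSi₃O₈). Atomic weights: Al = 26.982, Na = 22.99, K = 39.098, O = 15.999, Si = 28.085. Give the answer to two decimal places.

Formula mass = 0.31*22.99 + 0.69*39.098 + 1*26.982 + 3*28.085 + 8*15.999 = 273.334 g/mol, of which 7.127 g is Na.
So Na makes up 7.127/273.334 = 0.0261 of the mass, i.e. 2.61%.

2.61 wt%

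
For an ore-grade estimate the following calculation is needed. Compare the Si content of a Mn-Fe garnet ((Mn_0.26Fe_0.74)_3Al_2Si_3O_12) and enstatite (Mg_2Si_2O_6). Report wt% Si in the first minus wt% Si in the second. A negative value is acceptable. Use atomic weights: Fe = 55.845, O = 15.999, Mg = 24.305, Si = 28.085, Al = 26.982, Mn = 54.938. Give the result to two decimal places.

M((Mn_0.26Fe_0.74)_3Al_2Si_3O_12) = 497.035 g/mol, so wt% Si = 84.255/497.035 × 100 = 16.95%.
M(Mg_2Si_2O_6) = 200.774 g/mol, so wt% Si = 56.170/200.774 × 100 = 27.98%.
16.95 − 27.98 = -11.03 pp.

-11.03 percentage points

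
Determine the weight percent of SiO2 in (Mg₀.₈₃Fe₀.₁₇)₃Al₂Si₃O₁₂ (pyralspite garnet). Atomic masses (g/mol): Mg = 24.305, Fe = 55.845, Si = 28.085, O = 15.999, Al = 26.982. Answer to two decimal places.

Formula mass = 419.207 g/mol.
3 Si → 3.0000 mol SiO2 per formula unit; M(SiO2) = 60.083, so SiO2 mass = 180.249 g.
180.249/419.207 × 100 = 43.00 wt%.

43.00 wt%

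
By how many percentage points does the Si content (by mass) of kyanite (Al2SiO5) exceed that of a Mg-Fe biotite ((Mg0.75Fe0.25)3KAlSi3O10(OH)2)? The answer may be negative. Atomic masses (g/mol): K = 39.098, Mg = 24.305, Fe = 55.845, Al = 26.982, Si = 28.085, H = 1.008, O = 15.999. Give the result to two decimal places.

First mineral: 28.085 g Si in 162.044 g formula = 17.33 wt% Si.
Second mineral: 84.255 g Si in 440.909 g formula = 19.11 wt% Si.
17.33% − 19.11% gives a difference of -1.78 percentage points.

-1.78 percentage points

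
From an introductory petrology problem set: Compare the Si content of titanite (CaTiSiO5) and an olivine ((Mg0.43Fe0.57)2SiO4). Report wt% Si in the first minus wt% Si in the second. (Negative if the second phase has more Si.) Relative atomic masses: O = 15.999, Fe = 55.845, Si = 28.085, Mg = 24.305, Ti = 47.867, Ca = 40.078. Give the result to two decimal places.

-1.57 percentage points

M(CaTiSiO5) = 196.025 g/mol, so wt% Si = 28.085/196.025 × 100 = 14.33%.
M((Mg0.43Fe0.57)2SiO4) = 176.647 g/mol, so wt% Si = 28.085/176.647 × 100 = 15.90%.
14.33 − 15.90 = -1.57 pp.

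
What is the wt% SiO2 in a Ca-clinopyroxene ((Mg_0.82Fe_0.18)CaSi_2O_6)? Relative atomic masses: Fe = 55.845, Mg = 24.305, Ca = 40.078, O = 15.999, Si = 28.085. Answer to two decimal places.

Formula mass = 222.224 g/mol.
2 Si → 2.0000 mol SiO2 per formula unit; M(SiO2) = 60.083, so SiO2 mass = 120.166 g.
120.166/222.224 × 100 = 54.07 wt%.

54.07 wt%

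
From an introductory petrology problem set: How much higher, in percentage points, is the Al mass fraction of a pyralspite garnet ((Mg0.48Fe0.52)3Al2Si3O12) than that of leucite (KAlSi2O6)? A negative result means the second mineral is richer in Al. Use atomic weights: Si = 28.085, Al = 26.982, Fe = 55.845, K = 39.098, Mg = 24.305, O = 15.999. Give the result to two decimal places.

First mineral: 53.964 g Al in 452.324 g formula = 11.93 wt% Al.
Second mineral: 26.982 g Al in 218.244 g formula = 12.36 wt% Al.
11.93% − 12.36% gives a difference of -0.43 percentage points.

-0.43 percentage points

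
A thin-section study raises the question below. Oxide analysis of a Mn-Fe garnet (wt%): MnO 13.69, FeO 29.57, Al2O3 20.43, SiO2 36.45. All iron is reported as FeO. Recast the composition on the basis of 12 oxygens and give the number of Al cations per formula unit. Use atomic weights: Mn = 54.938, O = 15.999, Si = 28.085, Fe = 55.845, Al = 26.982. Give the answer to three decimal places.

1.988 Al apfu

MnO (M=70.937): mol = 0.19299; Mn = 0.19299, O = 0.19299.
FeO (M=71.844): mol = 0.41159; Fe = 0.41159, O = 0.41159.
Al2O3 (M=101.961): mol = 0.20037; Al = 0.40074, O = 0.60111.
SiO2 (M=60.083): mol = 0.60666; Si = 0.60666, O = 1.21332.
ΣO = 2.41901; factor = 12/ΣO = 4.96071.
Al apfu = 0.40074 × 4.96071 = 1.988.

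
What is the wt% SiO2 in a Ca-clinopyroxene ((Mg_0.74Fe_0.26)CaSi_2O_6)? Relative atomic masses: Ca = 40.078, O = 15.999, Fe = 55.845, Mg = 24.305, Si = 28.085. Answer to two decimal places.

53.47 wt%

Molar mass of (Mg_0.74Fe_0.26)CaSi_2O_6 = 0.74×24.305 + 0.26×55.845 + 1×40.078 + 2×28.085 + 6×15.999 = 224.747 g/mol.
Each formula unit contains 2 Si, equivalent to 2/1 = 2.0000 mol SiO2.
M(SiO2) = 1×28.085 + 2×15.999 = 60.083 g/mol.
Mass of SiO2 per formula unit = 2.0000 × 60.083 = 120.166 g.
SiO2 wt% = 120.166 / 224.747 × 100 = 53.47%.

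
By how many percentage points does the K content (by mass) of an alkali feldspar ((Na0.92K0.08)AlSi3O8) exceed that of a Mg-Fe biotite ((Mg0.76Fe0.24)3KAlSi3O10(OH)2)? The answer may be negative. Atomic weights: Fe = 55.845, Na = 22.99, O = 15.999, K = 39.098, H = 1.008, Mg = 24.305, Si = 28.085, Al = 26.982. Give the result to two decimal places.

K in (Na0.92K0.08)AlSi3O8: molar mass 263.508 g/mol; 0.08×39.098 = 3.128 g → 1.19 wt%.
K in (Mg0.76Fe0.24)3KAlSi3O10(OH)2: molar mass 439.963 g/mol; 1×39.098 = 39.098 g → 8.89 wt%.
Difference = 1.19 − 8.89 = -7.70 percentage points.

-7.70 percentage points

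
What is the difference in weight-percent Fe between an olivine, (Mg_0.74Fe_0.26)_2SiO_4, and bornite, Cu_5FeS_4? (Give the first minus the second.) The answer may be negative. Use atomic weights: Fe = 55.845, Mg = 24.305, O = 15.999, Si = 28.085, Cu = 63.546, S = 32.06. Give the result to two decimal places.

7.36 percentage points

First mineral: 29.039 g Fe in 157.092 g formula = 18.49 wt% Fe.
Second mineral: 55.845 g Fe in 501.815 g formula = 11.13 wt% Fe.
18.49% − 11.13% gives a difference of 7.36 percentage points.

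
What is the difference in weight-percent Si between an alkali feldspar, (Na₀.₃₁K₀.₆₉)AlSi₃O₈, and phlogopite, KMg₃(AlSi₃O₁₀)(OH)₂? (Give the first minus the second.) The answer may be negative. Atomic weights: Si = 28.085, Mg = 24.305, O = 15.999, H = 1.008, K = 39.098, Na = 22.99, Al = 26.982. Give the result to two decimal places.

10.63 percentage points

M((Na₀.₃₁K₀.₆₉)AlSi₃O₈) = 273.334 g/mol, so wt% Si = 84.255/273.334 × 100 = 30.82%.
M(KMg₃(AlSi₃O₁₀)(OH)₂) = 417.254 g/mol, so wt% Si = 84.255/417.254 × 100 = 20.19%.
30.82 − 20.19 = 10.63 pp.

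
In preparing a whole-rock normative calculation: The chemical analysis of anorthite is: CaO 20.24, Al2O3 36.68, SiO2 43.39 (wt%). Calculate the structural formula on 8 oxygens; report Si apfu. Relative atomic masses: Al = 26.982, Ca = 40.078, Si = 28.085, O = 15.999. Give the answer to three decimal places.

2.003 Si apfu

20.24 wt% CaO ÷ 56.077 g/mol = 0.36093 mol, giving 0.36093 Ca and 0.36093 O.
36.68 wt% Al2O3 ÷ 101.961 g/mol = 0.35975 mol, giving 0.71950 Al and 1.07925 O.
43.39 wt% SiO2 ÷ 60.083 g/mol = 0.72217 mol, giving 0.72217 Si and 1.44434 O.
Oxygen sums to 2.88452; scaling by 8/2.88452 = 2.77343 puts the formula on 8 O.
Si: 0.72217 × 2.77343 = 2.003 atoms per formula unit.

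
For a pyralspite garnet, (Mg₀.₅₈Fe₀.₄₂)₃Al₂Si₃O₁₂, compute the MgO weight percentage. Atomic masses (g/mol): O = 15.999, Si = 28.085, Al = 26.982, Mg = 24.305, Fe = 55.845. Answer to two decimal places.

Molar mass of (Mg₀.₅₈Fe₀.₄₂)₃Al₂Si₃O₁₂ = 1.74×24.305 + 1.26×55.845 + 2×26.982 + 3×28.085 + 12×15.999 = 442.862 g/mol.
Each formula unit contains 1.74 Mg, equivalent to 1.74/1 = 1.7400 mol MgO.
M(MgO) = 1×24.305 + 1×15.999 = 40.304 g/mol.
Mass of MgO per formula unit = 1.7400 × 40.304 = 70.129 g.
MgO wt% = 70.129 / 442.862 × 100 = 15.84%.

15.84 wt%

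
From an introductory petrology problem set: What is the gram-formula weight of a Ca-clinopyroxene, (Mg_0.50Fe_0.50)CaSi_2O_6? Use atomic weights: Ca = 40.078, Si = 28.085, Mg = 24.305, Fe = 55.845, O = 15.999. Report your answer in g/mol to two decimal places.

232.32 g/mol

M = 0.50×24.305 + 0.50×55.845 + 1×40.078 + 2×28.085 + 6×15.999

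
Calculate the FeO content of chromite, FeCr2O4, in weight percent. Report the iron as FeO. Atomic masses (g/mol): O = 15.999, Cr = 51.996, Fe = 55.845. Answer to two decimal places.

32.10 wt%

Formula mass = 223.833 g/mol.
1 Fe → 1.0000 mol FeO per formula unit; M(FeO) = 71.844, so FeO mass = 71.844 g.
71.844/223.833 × 100 = 32.10 wt%.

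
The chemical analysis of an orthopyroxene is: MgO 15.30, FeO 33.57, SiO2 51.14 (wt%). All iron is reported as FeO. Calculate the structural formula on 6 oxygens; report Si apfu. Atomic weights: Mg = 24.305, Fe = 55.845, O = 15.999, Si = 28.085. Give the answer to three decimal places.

2.003 Si apfu

MgO: 15.30/40.304 = 0.37961 mol → 0.37961 mol Mg, 0.37961 mol O.
FeO: 33.57/71.844 = 0.46726 mol → 0.46726 mol Fe, 0.46726 mol O.
SiO2: 51.14/60.083 = 0.85116 mol → 0.85116 mol Si, 1.70232 mol O.
Total oxygen = 2.54919 mol. Normalization factor = 6/2.54919 = 2.35369.
Si per 6 O = 0.85116 × 2.35369 = 2.003.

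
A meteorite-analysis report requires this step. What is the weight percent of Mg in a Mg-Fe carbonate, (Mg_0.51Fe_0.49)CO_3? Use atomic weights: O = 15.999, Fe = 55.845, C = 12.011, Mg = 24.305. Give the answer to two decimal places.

Molar mass of (Mg_0.51Fe_0.49)CO_3: 0.51×24.305 + 0.49×55.845 + 1×12.011 + 3×15.999 = 99.768 g/mol.
Mass of Mg per formula unit: 0.51 × 24.305 = 12.396 g.
Weight fraction Mg = 12.396 / 99.768 = 0.1242.

12.42 wt%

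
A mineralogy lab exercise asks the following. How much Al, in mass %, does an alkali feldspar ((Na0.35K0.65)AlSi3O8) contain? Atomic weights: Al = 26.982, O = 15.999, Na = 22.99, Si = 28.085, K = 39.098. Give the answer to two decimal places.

9.89 mass %

M((Na0.35K0.65)AlSi3O8) = 272.689 g/mol.
Al contributes 1 × 26.982 = 26.982 g per mole.
26.982/272.689 = 0.0989 → 9.89%.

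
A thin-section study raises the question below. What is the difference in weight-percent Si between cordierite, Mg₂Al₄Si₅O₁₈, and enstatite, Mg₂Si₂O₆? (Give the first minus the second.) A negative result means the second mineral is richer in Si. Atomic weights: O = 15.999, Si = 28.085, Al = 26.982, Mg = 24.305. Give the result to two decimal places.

-3.97 percentage points

First mineral: 140.425 g Si in 584.945 g formula = 24.01 wt% Si.
Second mineral: 56.170 g Si in 200.774 g formula = 27.98 wt% Si.
24.01% − 27.98% gives a difference of -3.97 percentage points.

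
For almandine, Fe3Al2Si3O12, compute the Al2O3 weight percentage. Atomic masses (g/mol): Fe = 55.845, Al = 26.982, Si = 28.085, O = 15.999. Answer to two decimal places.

Formula mass = 497.742 g/mol.
2 Al → 1.0000 mol Al2O3 per formula unit; M(Al2O3) = 101.961, so Al2O3 mass = 101.961 g.
101.961/497.742 × 100 = 20.48 wt%.

20.48 wt%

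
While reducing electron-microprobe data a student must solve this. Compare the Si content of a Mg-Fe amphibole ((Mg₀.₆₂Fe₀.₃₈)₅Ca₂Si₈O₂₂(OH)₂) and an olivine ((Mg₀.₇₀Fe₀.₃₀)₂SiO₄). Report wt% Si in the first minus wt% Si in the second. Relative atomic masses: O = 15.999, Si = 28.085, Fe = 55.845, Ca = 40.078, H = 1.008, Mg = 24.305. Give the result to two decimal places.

8.16 percentage points

Si in (Mg₀.₆₂Fe₀.₃₈)₅Ca₂Si₈O₂₂(OH)₂: molar mass 872.279 g/mol; 8×28.085 = 224.680 g → 25.76 wt%.
Si in (Mg₀.₇₀Fe₀.₃₀)₂SiO₄: molar mass 159.615 g/mol; 1×28.085 = 28.085 g → 17.60 wt%.
Difference = 25.76 − 17.60 = 8.16 percentage points.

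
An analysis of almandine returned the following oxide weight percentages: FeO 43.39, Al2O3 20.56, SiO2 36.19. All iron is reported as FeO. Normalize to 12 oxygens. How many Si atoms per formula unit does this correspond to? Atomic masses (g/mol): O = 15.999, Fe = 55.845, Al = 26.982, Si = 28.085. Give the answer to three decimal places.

2.995 Si apfu

43.39 wt% FeO ÷ 71.844 g/mol = 0.60395 mol, giving 0.60395 Fe and 0.60395 O.
20.56 wt% Al2O3 ÷ 101.961 g/mol = 0.20165 mol, giving 0.40330 Al and 0.60495 O.
36.19 wt% SiO2 ÷ 60.083 g/mol = 0.60233 mol, giving 0.60233 Si and 1.20466 O.
Oxygen sums to 2.41356; scaling by 12/2.41356 = 4.97191 puts the formula on 12 O.
Si: 0.60233 × 4.97191 = 2.995 atoms per formula unit.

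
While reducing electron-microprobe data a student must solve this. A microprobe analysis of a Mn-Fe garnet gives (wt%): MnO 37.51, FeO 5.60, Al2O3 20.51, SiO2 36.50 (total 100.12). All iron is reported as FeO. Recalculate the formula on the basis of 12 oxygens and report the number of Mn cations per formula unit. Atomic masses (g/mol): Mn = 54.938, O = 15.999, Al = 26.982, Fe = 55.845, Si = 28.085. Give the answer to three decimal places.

37.51 wt% MnO ÷ 70.937 g/mol = 0.52878 mol, giving 0.52878 Mn and 0.52878 O.
5.60 wt% FeO ÷ 71.844 g/mol = 0.07795 mol, giving 0.07795 Fe and 0.07795 O.
20.51 wt% Al2O3 ÷ 101.961 g/mol = 0.20116 mol, giving 0.40232 Al and 0.60348 O.
36.50 wt% SiO2 ÷ 60.083 g/mol = 0.60749 mol, giving 0.60749 Si and 1.21498 O.
Oxygen sums to 2.42519; scaling by 12/2.42519 = 4.94807 puts the formula on 12 O.
Mn: 0.52878 × 4.94807 = 2.616 atoms per formula unit.

2.616 Mn apfu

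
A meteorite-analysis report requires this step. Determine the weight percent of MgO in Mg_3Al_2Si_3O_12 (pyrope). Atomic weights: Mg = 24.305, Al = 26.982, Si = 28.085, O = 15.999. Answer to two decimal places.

29.99 wt%

M(Mg_3Al_2Si_3O_12) = 403.122 g/mol; M(MgO) = 40.304 g/mol.
Moles MgO per formula unit = 3 Mg ÷ 1 = 3.0000.
MgO fraction = (3.0000 × 40.304) / 403.122 = 120.912/403.122 = 0.2999.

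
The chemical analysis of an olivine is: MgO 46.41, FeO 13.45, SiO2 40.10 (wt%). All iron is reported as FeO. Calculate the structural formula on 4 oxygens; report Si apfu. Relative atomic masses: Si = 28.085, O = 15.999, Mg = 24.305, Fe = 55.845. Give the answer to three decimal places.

0.999 Si apfu

MgO: 46.41/40.304 = 1.15150 mol → 1.15150 mol Mg, 1.15150 mol O.
FeO: 13.45/71.844 = 0.18721 mol → 0.18721 mol Fe, 0.18721 mol O.
SiO2: 40.10/60.083 = 0.66741 mol → 0.66741 mol Si, 1.33482 mol O.
Total oxygen = 2.67353 mol. Normalization factor = 4/2.67353 = 1.49615.
Si per 4 O = 0.66741 × 1.49615 = 0.999.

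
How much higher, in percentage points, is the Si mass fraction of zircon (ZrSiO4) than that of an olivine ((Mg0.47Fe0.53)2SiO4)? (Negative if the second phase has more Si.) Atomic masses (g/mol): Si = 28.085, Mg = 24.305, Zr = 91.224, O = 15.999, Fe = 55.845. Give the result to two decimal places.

-0.81 percentage points

Si in ZrSiO4: molar mass 183.305 g/mol; 1×28.085 = 28.085 g → 15.32 wt%.
Si in (Mg0.47Fe0.53)2SiO4: molar mass 174.123 g/mol; 1×28.085 = 28.085 g → 16.13 wt%.
Difference = 15.32 − 16.13 = -0.81 percentage points.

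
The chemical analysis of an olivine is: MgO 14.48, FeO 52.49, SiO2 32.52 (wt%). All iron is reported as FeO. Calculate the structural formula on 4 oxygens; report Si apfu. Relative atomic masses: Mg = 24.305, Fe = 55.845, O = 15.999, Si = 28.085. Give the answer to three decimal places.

MgO (M=40.304): mol = 0.35927; Mg = 0.35927, O = 0.35927.
FeO (M=71.844): mol = 0.73061; Fe = 0.73061, O = 0.73061.
SiO2 (M=60.083): mol = 0.54125; Si = 0.54125, O = 1.08250.
ΣO = 2.17238; factor = 4/ΣO = 1.84130.
Si apfu = 0.54125 × 1.84130 = 0.997.

0.997 Si apfu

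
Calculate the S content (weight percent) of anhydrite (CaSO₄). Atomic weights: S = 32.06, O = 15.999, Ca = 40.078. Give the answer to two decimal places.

M(CaSO₄) = 136.134 g/mol.
S contributes 1 × 32.06 = 32.060 g per mole.
32.060/136.134 = 0.2355 → 23.55%.

23.55 weight percent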